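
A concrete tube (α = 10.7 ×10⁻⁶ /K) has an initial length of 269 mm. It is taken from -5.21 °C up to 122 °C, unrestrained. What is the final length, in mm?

ΔT = 122 − (-5.21) = 127.2 K.
ΔL = α·L₀·ΔT = 10.7×10⁻⁶ × 269 mm × 127.2 K = 0.366 mm.
L = L₀ + ΔL = 269 + 0.366 = 269.37 mm.

269.37 mm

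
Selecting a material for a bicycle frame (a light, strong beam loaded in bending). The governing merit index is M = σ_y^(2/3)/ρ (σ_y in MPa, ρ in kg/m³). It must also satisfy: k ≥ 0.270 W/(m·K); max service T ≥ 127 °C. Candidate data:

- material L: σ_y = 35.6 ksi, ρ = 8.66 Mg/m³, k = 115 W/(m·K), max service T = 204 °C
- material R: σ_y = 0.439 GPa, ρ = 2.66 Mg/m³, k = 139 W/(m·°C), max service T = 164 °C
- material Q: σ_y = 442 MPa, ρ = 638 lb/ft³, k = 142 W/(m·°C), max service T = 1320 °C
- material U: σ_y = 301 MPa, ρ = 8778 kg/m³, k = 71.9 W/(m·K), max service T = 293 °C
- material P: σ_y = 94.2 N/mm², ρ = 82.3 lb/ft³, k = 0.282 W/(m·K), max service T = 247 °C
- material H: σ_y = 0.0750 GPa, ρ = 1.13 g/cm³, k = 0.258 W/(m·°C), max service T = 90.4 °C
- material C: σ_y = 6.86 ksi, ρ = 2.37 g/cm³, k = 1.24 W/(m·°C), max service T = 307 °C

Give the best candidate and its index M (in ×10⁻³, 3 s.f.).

material R, M = 21.7×10⁻³

Screen on constraints: k ≥ 0.270 W/(m·K); max service T ≥ 127 °C. Survivors: material L, material R, material Q, material U, material P, material C.
In SI units:
  material L: σ_y = 245.5 MPa, ρ = 8660 kg/m³
  material R: σ_y = 439.0 MPa, ρ = 2660 kg/m³
  material Q: σ_y = 442.0 MPa, ρ = 10220 kg/m³
  material U: σ_y = 301.0 MPa, ρ = 8778 kg/m³
  material P: σ_y = 94.20 MPa, ρ = 1318 kg/m³
  material C: σ_y = 47.30 MPa, ρ = 2370 kg/m³
  material R: M = 21.7×10⁻³
  material P: M = 15.7×10⁻³
  material Q: M = 5.68×10⁻³
  material C: M = 5.52×10⁻³
  material U: M = 5.12×10⁻³
  material L: M = 4.53×10⁻³
Highest index: material R.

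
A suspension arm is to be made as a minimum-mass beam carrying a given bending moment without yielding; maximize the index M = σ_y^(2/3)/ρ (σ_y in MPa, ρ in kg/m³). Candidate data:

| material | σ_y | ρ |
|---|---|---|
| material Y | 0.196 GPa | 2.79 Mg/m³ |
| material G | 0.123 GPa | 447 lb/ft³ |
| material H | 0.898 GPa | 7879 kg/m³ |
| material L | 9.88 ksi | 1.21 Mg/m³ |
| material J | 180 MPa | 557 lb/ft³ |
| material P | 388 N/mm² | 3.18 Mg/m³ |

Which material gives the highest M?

material P

In SI units:
  material Y: σ_y = 196.0 MPa, ρ = 2790 kg/m³
  material G: σ_y = 123.0 MPa, ρ = 7160 kg/m³
  material H: σ_y = 898.0 MPa, ρ = 7879 kg/m³
  material L: σ_y = 68.12 MPa, ρ = 1210 kg/m³
  material J: σ_y = 180.0 MPa, ρ = 8922 kg/m³
  material P: σ_y = 388.0 MPa, ρ = 3180 kg/m³
  material P: M = 16.7×10⁻³
  material L: M = 13.8×10⁻³
  material Y: M = 12.1×10⁻³
  material H: M = 11.8×10⁻³
  material J: M = 3.57×10⁻³
  material G: M = 3.45×10⁻³
Material P ranks first.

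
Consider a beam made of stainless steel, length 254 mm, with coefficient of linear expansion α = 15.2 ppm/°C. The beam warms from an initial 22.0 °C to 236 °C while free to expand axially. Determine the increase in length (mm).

ΔT = 236 − 22.0 = 214.0 K.
ΔL = α·L₀·ΔT = 15.2×10⁻⁶ × 254 mm × 214.0 K = 0.826 mm.

0.826 mm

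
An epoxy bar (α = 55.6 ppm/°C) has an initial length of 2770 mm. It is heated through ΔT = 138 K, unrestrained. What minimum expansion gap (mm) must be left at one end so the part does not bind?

21.3 mm

ΔL = α·L₀·ΔT = 55.6×10⁻⁶ × 2770 mm × 138.0 K = 21.3 mm.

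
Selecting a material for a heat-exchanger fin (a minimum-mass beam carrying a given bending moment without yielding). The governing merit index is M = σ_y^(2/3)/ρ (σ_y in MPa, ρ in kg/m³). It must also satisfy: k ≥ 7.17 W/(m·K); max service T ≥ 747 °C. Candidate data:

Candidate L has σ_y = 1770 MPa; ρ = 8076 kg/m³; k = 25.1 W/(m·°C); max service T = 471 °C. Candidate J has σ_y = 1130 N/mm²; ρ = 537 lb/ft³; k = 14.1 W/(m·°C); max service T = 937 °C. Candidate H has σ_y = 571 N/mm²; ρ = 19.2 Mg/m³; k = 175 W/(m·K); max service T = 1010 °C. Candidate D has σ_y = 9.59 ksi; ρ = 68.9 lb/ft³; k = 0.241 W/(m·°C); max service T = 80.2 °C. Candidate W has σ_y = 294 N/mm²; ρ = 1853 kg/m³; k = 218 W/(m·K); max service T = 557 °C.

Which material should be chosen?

candidate J

Screen on constraints: k ≥ 7.17 W/(m·K); max service T ≥ 747 °C. Survivors: candidate J, candidate H.
Normalizing units and computing the index:
  candidate J: σ_y = 1130 MPa, ρ = 8602 kg/m³
  candidate H: σ_y = 571.0 MPa, ρ = 19200 kg/m³
  candidate J: M = 12.6×10⁻³
  candidate H: M = 3.58×10⁻³
The maximum is for candidate J.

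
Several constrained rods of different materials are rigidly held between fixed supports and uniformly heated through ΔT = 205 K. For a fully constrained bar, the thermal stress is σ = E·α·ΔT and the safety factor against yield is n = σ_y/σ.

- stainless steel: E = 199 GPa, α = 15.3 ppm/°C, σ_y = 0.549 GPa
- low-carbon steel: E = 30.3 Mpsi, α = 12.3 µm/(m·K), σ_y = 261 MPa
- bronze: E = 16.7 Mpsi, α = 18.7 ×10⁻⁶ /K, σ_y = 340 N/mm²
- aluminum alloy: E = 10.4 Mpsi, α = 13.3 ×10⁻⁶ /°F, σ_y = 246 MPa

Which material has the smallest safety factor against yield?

Converting E to GPa, α to ×10⁻⁶/K, σ_y to MPa, then σ and n for each:
  stainless steel: E = 199.0, α = 15.3, σ_y = 549.0 → σ = 624 MPa, n = 0.880
  low-carbon steel: E = 208.9, α = 12.3, σ_y = 261.0 → σ = 527 MPa, n = 0.495
  bronze: E = 115.1, α = 18.7, σ_y = 340.0 → σ = 441 MPa, n = 0.770
  aluminum alloy: E = 71.71, α = 23.9, σ_y = 246.0 → σ = 352 MPa, n = 0.699
Smallest n: low-carbon steel with n = 0.495.

low-carbon steel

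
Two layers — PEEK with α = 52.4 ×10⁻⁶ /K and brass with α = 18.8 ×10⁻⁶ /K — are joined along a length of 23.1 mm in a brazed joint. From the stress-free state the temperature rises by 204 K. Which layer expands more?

α(PEEK) = 52.4×10⁻⁶/K vs α(brass) = 18.8×10⁻⁶/K.
Higher α expands more for the same ΔT: PEEK.

PEEK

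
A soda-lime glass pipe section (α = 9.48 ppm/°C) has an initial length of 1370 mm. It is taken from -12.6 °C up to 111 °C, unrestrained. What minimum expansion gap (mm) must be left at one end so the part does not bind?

ΔT = 111 − (-12.6) = 123.6 K.
ΔL = α·L₀·ΔT = 9.48×10⁻⁶ × 1370 mm × 123.6 K = 1.61 mm.

1.61 mm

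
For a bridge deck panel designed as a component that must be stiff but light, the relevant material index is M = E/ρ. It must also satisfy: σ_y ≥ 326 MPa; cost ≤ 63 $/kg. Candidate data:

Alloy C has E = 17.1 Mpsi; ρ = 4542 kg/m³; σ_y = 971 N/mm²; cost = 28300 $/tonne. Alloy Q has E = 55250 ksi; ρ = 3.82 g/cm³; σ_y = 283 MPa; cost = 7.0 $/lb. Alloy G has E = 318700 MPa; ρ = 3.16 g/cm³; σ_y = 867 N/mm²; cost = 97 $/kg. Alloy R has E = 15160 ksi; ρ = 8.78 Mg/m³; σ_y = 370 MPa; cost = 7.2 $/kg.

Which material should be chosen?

alloy C

Screen on constraints: σ_y ≥ 326 MPa; cost ≤ 63 $/kg. Survivors: alloy C, alloy R.
Putting every candidate on a common basis:
  alloy C: E = 117.9 GPa, ρ = 4542 kg/m³
  alloy R: E = 104.5 GPa, ρ = 8780 kg/m³
  alloy C: M = 26.0 MN·m/kg
  alloy R: M = 11.9 MN·m/kg
Alloy C ranks first.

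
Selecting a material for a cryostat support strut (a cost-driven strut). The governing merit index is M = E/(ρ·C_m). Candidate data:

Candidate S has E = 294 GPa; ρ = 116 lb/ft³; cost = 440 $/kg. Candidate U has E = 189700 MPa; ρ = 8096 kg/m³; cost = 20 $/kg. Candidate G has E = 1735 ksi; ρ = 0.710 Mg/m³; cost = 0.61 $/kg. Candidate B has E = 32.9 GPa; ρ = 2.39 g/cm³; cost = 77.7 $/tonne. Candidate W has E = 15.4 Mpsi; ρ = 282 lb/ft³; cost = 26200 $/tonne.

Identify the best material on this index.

candidate B

After converting to SI:
  candidate S: E = 294.0 GPa, ρ = 1858 kg/m³, cost = 440.0 $/kg
  candidate U: E = 189.7 GPa, ρ = 8096 kg/m³, cost = 20.00 $/kg
  candidate G: E = 11.96 GPa, ρ = 710.0 kg/m³, cost = 0.6100 $/kg
  candidate B: E = 32.90 GPa, ρ = 2390 kg/m³, cost = 0.07770 $/kg
  candidate W: E = 106.2 GPa, ρ = 4517 kg/m³, cost = 26.20 $/kg
  candidate B: M = 177 MN·m per $
  candidate G: M = 27.6 MN·m per $
  candidate U: M = 1.17 MN·m per $
  candidate W: M = 0.897 MN·m per $
  candidate S: M = 0.360 MN·m per $
The maximum is for candidate B.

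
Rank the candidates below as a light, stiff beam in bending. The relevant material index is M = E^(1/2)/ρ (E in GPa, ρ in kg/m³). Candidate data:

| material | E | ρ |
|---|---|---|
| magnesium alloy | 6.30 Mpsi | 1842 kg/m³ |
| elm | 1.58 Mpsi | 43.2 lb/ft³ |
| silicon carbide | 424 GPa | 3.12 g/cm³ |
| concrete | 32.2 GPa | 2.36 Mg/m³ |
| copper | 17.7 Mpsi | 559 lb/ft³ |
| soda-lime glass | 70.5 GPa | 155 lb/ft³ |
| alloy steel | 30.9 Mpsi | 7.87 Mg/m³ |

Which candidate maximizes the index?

silicon carbide

In SI units:
  magnesium alloy: E = 43.44 GPa, ρ = 1842 kg/m³
  elm: E = 10.89 GPa, ρ = 692.0 kg/m³
  silicon carbide: E = 424.0 GPa, ρ = 3120 kg/m³
  concrete: E = 32.20 GPa, ρ = 2360 kg/m³
  copper: E = 122.0 GPa, ρ = 8954 kg/m³
  soda-lime glass: E = 70.50 GPa, ρ = 2483 kg/m³
  alloy steel: E = 213.0 GPa, ρ = 7870 kg/m³
  silicon carbide: M = 6.60×10⁻³
  elm: M = 4.77×10⁻³
  magnesium alloy: M = 3.58×10⁻³
  soda-lime glass: M = 3.38×10⁻³
  concrete: M = 2.40×10⁻³
  alloy steel: M = 1.85×10⁻³
  copper: M = 1.23×10⁻³
Silicon carbide ranks first.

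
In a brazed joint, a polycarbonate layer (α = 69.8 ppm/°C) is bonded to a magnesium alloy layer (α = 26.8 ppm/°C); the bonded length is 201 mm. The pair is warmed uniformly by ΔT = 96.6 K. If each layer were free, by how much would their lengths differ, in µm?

835 µm

Δα = |69.8 − 26.8|×10⁻⁶/K = 43.0×10⁻⁶/K.
ΔL_mismatch = Δα·L·ΔT = 43.0×10⁻⁶ × 201.0 mm × 96.6 K = 835 µm.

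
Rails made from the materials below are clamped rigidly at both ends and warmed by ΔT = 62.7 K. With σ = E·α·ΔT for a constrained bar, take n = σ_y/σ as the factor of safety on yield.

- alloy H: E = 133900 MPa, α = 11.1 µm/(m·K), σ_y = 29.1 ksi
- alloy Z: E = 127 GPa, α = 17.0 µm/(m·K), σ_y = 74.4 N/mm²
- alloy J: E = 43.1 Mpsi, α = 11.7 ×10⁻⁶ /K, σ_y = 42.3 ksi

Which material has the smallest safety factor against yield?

alloy Z

With everything in SI (GPa, ×10⁻⁶/K, MPa):
  alloy H: E = 133.9, α = 11.1, σ_y = 200.6 → σ = 93.2 MPa, n = 2.15
  alloy Z: E = 127.0, α = 17.0, σ_y = 74.40 → σ = 135 MPa, n = 0.550
  alloy J: E = 297.2, α = 11.7, σ_y = 291.6 → σ = 218 MPa, n = 1.34
Smallest n: alloy Z with n = 0.550.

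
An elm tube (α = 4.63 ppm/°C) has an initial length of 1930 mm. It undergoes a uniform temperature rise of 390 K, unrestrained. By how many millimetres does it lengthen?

ΔL = α·L₀·ΔT = 4.63×10⁻⁶ × 1930 mm × 390.0 K = 3.49 mm.

3.49 mm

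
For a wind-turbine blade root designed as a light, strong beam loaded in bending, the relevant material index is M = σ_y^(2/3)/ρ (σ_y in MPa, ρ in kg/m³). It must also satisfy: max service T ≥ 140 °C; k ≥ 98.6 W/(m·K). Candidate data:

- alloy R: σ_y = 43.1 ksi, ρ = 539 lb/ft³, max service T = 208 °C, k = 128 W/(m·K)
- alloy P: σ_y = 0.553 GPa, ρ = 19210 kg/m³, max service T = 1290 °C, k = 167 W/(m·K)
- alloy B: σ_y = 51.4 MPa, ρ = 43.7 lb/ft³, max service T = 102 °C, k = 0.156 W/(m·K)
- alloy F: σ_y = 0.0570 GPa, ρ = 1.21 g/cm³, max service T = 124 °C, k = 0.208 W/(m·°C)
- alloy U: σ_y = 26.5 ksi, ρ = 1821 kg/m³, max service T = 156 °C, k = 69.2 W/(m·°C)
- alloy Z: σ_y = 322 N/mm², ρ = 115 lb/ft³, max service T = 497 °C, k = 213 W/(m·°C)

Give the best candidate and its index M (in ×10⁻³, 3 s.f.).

alloy Z, M = 25.5×10⁻³

Screen on constraints: max service T ≥ 140 °C; k ≥ 98.6 W/(m·K). Survivors: alloy R, alloy P, alloy Z.
Putting every candidate on a common basis:
  alloy R: σ_y = 297.2 MPa, ρ = 8634 kg/m³
  alloy P: σ_y = 553.0 MPa, ρ = 19210 kg/m³
  alloy Z: σ_y = 322.0 MPa, ρ = 1842 kg/m³
  alloy Z: M = 25.5×10⁻³
  alloy R: M = 5.16×10⁻³
  alloy P: M = 3.51×10⁻³
The maximum is for alloy Z.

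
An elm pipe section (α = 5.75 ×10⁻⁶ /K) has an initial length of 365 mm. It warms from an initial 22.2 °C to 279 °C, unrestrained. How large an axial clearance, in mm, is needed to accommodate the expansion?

ΔT = 279 − 22.2 = 256.8 K.
ΔL = α·L₀·ΔT = 5.75×10⁻⁶ × 365 mm × 256.8 K = 0.539 mm.

0.539 mm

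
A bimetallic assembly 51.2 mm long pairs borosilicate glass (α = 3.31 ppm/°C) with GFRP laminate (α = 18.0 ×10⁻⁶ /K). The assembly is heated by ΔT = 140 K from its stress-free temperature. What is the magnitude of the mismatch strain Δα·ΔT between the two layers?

Δα = |3.31 − 18.0|×10⁻⁶/K = 14.7×10⁻⁶/K.
Mismatch strain = Δα·ΔT = 14.7×10⁻⁶ × 140.0 = 2.06×10⁻³.

2.06×10⁻³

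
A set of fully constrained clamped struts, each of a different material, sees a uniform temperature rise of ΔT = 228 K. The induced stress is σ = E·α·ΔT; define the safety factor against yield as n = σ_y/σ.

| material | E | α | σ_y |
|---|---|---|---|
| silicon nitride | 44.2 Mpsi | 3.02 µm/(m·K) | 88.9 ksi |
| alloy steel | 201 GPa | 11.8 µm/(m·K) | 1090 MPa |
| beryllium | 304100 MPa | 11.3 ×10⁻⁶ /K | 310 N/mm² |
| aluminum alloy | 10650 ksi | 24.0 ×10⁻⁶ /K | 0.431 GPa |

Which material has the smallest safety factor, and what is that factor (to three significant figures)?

beryllium, n = 0.396

With everything in SI (GPa, ×10⁻⁶/K, MPa):
  silicon nitride: E = 304.7, α = 3.02, σ_y = 612.9 → σ = 210 MPa, n = 2.92
  alloy steel: E = 201.0, α = 11.8, σ_y = 1090 → σ = 541 MPa, n = 2.02
  beryllium: E = 304.1, α = 11.3, σ_y = 310.0 → σ = 783 MPa, n = 0.396
  aluminum alloy: E = 73.43, α = 24.0, σ_y = 431.0 → σ = 402 MPa, n = 1.07
Beryllium has the lowest safety factor, n = 0.396.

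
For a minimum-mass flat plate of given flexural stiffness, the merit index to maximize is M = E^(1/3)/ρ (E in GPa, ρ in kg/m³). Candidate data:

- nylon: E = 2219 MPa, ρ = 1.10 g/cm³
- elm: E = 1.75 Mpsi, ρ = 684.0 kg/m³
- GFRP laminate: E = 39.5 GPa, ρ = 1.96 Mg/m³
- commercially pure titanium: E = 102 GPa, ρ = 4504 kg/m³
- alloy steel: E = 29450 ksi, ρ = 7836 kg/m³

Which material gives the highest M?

elm

Normalizing units and computing the index:
  nylon: E = 2.219 GPa, ρ = 1100 kg/m³
  elm: E = 12.07 GPa, ρ = 684.0 kg/m³
  GFRP laminate: E = 39.50 GPa, ρ = 1960 kg/m³
  commercially pure titanium: E = 102.0 GPa, ρ = 4504 kg/m³
  alloy steel: E = 203.1 GPa, ρ = 7836 kg/m³
  elm: M = 3.35×10⁻³
  GFRP laminate: M = 1.74×10⁻³
  nylon: M = 1.19×10⁻³
  commercially pure titanium: M = 1.04×10⁻³
  alloy steel: M = 0.750×10⁻³
The maximum is for elm.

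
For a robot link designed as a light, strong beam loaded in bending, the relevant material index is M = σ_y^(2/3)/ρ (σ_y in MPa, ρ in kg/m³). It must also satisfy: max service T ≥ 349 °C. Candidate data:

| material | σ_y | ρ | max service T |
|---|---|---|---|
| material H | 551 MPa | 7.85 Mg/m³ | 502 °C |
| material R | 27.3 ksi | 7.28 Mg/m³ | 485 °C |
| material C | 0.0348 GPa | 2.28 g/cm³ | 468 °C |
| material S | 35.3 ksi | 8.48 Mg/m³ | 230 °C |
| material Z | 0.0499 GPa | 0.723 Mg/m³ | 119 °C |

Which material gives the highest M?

material H

Screen on constraints: max service T ≥ 349 °C. Survivors: material H, material R, material C.
In SI units:
  material H: σ_y = 551.0 MPa, ρ = 7850 kg/m³
  material R: σ_y = 188.2 MPa, ρ = 7280 kg/m³
  material C: σ_y = 34.80 MPa, ρ = 2280 kg/m³
  material H: M = 8.56×10⁻³
  material C: M = 4.68×10⁻³
  material R: M = 4.51×10⁻³
The maximum is for material H.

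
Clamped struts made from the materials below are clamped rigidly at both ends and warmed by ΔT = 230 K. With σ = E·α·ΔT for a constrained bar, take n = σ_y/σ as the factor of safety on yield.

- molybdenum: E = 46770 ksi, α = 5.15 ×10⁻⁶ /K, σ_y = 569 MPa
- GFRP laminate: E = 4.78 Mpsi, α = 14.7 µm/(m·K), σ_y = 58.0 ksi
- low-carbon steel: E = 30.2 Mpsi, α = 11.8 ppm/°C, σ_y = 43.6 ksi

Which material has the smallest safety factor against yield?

low-carbon steel

Per material, after unit conversion:
  molybdenum: E = 322.5, α = 5.15, σ_y = 569.0 → σ = 382 MPa, n = 1.49
  GFRP laminate: E = 32.96, α = 14.7, σ_y = 399.9 → σ = 111 MPa, n = 3.59
  low-carbon steel: E = 208.2, α = 11.8, σ_y = 300.6 → σ = 565 MPa, n = 0.532
The minimum is low-carbon steel at n = 0.532.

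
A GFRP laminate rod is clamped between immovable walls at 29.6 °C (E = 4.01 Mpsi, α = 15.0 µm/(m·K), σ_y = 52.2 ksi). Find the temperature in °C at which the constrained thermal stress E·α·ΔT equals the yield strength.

897 °C

E = 4.01 Mpsi = 27.65 GPa.
σ_y = 52.2 ksi = 359.9 MPa.
E·α·ΔT = 359.9 MPa ⇒ ΔT = 359.9 / (27.65×10³ × 15.0×10⁻⁶) = 867.8 K.
T = 29.6 + 867.8 = 897.4 °C.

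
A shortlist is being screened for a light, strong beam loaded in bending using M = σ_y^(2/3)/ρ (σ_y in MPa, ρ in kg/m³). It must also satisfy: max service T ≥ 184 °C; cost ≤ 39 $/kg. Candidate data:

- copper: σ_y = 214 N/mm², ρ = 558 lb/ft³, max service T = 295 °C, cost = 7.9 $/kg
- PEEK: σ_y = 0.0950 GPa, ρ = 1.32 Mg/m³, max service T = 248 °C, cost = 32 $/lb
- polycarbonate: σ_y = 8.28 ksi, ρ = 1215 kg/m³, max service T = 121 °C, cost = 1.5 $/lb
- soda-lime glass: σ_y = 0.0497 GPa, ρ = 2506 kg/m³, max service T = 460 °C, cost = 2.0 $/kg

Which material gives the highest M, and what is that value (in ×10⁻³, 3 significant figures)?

Screen on constraints: max service T ≥ 184 °C; cost ≤ 39 $/kg. Survivors: copper, soda-lime glass.
Putting every candidate on a common basis:
  copper: σ_y = 214.0 MPa, ρ = 8938 kg/m³
  soda-lime glass: σ_y = 49.70 MPa, ρ = 2506 kg/m³
  soda-lime glass: M = 5.39×10⁻³
  copper: M = 4.00×10⁻³
Soda-lime glass ranks first.

soda-lime glass, M = 5.39×10⁻³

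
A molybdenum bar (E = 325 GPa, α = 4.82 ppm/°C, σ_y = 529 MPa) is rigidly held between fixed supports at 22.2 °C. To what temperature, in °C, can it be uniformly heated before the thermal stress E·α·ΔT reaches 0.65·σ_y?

E·α·ΔT = 343.9 MPa ⇒ ΔT = 343.9 / (325.0×10³ × 4.82×10⁻⁶) = 219.5 K.
T = 22.2 + 219.5 = 241.7 °C.

242 °C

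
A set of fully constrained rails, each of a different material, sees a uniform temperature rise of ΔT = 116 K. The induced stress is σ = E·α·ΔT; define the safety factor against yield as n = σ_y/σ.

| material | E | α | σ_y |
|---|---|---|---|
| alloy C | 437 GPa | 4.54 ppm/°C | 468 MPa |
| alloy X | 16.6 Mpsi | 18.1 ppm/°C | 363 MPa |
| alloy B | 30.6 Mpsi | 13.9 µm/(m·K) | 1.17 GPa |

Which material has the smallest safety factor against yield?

alloy X

In consistent units (E in GPa, α in ×10⁻⁶/K, σ_y in MPa):
  alloy C: E = 437.0, α = 4.54, σ_y = 468.0 → σ = 230 MPa, n = 2.03
  alloy X: E = 114.5, α = 18.1, σ_y = 363.0 → σ = 240 MPa, n = 1.51
  alloy B: E = 211.0, α = 13.9, σ_y = 1170 → σ = 340 MPa, n = 3.44
Smallest n: alloy X with n = 1.51.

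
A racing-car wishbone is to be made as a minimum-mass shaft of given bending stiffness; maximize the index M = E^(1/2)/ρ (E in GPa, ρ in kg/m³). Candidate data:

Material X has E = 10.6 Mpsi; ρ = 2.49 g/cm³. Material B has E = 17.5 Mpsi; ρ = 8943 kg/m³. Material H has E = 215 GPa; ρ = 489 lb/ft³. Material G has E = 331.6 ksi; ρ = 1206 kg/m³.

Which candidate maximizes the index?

material X

In SI units:
  material X: E = 73.08 GPa, ρ = 2490 kg/m³
  material B: E = 120.7 GPa, ρ = 8943 kg/m³
  material H: E = 215.0 GPa, ρ = 7833 kg/m³
  material G: E = 2.286 GPa, ρ = 1206 kg/m³
  material X: M = 3.43×10⁻³
  material H: M = 1.87×10⁻³
  material G: M = 1.25×10⁻³
  material B: M = 1.23×10⁻³
Highest index: material X.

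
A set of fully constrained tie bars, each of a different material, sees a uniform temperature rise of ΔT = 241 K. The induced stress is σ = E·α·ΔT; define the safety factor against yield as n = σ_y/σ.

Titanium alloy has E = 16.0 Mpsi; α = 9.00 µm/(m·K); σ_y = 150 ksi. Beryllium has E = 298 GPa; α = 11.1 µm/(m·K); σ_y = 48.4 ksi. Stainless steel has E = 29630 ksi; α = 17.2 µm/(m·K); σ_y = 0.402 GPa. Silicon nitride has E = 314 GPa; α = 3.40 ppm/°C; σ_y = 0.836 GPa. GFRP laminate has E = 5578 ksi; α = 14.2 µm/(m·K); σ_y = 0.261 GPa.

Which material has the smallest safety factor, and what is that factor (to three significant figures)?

Per material, after unit conversion:
  titanium alloy: E = 110.3, α = 9.00, σ_y = 1034 → σ = 239 MPa, n = 4.32
  beryllium: E = 298.0, α = 11.1, σ_y = 333.7 → σ = 797 MPa, n = 0.419
  stainless steel: E = 204.3, α = 17.2, σ_y = 402.0 → σ = 847 MPa, n = 0.475
  silicon nitride: E = 314.0, α = 3.40, σ_y = 836.0 → σ = 257 MPa, n = 3.25
  GFRP laminate: E = 38.46, α = 14.2, σ_y = 261.0 → σ = 132 MPa, n = 1.98
Smallest n: beryllium with n = 0.419.

beryllium, n = 0.419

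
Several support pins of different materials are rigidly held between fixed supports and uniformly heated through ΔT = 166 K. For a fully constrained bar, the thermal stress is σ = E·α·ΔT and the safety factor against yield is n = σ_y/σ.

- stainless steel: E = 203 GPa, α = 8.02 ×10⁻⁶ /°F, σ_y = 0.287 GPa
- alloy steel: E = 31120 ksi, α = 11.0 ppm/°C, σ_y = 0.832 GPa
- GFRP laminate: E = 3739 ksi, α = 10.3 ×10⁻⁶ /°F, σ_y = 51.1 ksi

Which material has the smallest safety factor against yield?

stainless steel

Per material, after unit conversion:
  stainless steel: E = 203.0, α = 14.4, σ_y = 287.0 → σ = 486 MPa, n = 0.590
  alloy steel: E = 214.6, α = 11.0, σ_y = 832.0 → σ = 392 MPa, n = 2.12
  GFRP laminate: E = 25.78, α = 18.5, σ_y = 352.3 → σ = 79.3 MPa, n = 4.44
The minimum is stainless steel at n = 0.590.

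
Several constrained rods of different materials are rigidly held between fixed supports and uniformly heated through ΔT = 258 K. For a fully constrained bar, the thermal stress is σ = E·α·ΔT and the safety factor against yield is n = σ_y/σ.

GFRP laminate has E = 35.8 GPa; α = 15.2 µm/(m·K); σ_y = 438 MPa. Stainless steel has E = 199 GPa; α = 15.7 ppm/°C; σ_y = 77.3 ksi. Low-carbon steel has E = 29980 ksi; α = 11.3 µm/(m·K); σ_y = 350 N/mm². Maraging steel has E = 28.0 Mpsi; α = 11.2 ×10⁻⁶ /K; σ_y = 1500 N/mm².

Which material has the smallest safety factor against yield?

low-carbon steel

With everything in SI (GPa, ×10⁻⁶/K, MPa):
  GFRP laminate: E = 35.80, α = 15.2, σ_y = 438.0 → σ = 140 MPa, n = 3.12
  stainless steel: E = 199.0, α = 15.7, σ_y = 533.0 → σ = 806 MPa, n = 0.661
  low-carbon steel: E = 206.7, α = 11.3, σ_y = 350.0 → σ = 603 MPa, n = 0.581
  maraging steel: E = 193.1, α = 11.2, σ_y = 1500 → σ = 558 MPa, n = 2.69
The minimum is low-carbon steel at n = 0.581.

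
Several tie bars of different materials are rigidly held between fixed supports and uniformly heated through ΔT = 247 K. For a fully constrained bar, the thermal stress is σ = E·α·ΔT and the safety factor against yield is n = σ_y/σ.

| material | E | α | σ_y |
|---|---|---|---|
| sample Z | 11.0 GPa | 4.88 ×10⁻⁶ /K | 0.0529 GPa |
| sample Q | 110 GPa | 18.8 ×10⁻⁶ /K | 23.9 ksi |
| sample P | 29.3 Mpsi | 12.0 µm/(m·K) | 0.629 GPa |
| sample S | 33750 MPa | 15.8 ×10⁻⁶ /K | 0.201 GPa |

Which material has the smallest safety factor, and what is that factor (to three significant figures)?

sample Q, n = 0.323

In consistent units (E in GPa, α in ×10⁻⁶/K, σ_y in MPa):
  sample Z: E = 11.00, α = 4.88, σ_y = 52.90 → σ = 13.3 MPa, n = 3.99
  sample Q: E = 110.0, α = 18.8, σ_y = 164.8 → σ = 511 MPa, n = 0.323
  sample P: E = 202.0, α = 12.0, σ_y = 629.0 → σ = 599 MPa, n = 1.05
  sample S: E = 33.75, α = 15.8, σ_y = 201.0 → σ = 132 MPa, n = 1.53
Smallest n: sample Q with n = 0.323.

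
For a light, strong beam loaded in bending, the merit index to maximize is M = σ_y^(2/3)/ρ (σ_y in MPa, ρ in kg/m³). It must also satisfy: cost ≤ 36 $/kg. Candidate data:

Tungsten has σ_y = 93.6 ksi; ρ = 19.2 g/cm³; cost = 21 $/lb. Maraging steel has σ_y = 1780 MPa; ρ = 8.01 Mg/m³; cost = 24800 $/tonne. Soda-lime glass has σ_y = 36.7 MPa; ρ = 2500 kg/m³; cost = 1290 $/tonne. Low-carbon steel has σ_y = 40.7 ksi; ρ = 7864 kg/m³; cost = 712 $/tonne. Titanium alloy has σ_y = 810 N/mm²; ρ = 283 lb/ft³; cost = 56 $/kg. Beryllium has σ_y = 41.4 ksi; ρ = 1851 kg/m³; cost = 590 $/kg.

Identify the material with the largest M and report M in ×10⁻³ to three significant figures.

maraging steel, M = 18.3×10⁻³

Screen on constraints: cost ≤ 36 $/kg. Survivors: maraging steel, soda-lime glass, low-carbon steel.
Putting every candidate on a common basis:
  maraging steel: σ_y = 1780 MPa, ρ = 8010 kg/m³
  soda-lime glass: σ_y = 36.70 MPa, ρ = 2500 kg/m³
  low-carbon steel: σ_y = 280.6 MPa, ρ = 7864 kg/m³
  maraging steel: M = 18.3×10⁻³
  low-carbon steel: M = 5.45×10⁻³
  soda-lime glass: M = 4.42×10⁻³
Maraging steel has the largest M.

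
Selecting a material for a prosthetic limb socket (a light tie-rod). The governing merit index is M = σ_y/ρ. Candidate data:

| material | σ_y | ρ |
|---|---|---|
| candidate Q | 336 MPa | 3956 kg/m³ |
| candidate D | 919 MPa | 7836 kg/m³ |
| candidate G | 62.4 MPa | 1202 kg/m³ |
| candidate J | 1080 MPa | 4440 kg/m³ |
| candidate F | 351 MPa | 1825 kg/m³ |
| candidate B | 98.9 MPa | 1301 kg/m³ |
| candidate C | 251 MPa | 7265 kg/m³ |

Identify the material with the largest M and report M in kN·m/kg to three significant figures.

candidate J, M = 243 kN·m/kg

Computing M directly (units already consistent):
  candidate J: M = 243 kN·m/kg
  candidate F: M = 192 kN·m/kg
  candidate D: M = 117 kN·m/kg
  candidate Q: M = 84.9 kN·m/kg
  candidate B: M = 76.0 kN·m/kg
  candidate G: M = 51.9 kN·m/kg
  candidate C: M = 34.5 kN·m/kg
Candidate J has the largest M.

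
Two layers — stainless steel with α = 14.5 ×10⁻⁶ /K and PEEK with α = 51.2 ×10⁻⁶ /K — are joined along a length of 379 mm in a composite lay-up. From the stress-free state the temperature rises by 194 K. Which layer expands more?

PEEK

α(stainless steel) = 14.5×10⁻⁶/K vs α(PEEK) = 51.2×10⁻⁶/K.
Higher α expands more for the same ΔT: PEEK.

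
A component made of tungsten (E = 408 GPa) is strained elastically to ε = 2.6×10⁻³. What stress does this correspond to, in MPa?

1060 MPa

σ = E·ε = 408000 MPa × 2.6×10⁻³ = 1060 MPa.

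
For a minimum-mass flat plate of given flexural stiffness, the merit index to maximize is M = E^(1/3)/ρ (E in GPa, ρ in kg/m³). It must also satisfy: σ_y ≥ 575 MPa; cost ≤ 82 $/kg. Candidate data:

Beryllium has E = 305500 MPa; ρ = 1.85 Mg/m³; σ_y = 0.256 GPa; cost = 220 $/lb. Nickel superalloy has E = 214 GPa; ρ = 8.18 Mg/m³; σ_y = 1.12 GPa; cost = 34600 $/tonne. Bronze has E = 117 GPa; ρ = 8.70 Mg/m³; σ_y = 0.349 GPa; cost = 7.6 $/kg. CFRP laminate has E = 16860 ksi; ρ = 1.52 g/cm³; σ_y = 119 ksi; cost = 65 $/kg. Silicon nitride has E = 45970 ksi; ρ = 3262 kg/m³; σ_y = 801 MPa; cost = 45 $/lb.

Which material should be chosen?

CFRP laminate

Screen on constraints: σ_y ≥ 575 MPa; cost ≤ 82 $/kg. Survivors: nickel superalloy, CFRP laminate.
Putting every candidate on a common basis:
  nickel superalloy: E = 214.0 GPa, ρ = 8180 kg/m³
  CFRP laminate: E = 116.2 GPa, ρ = 1520 kg/m³
  CFRP laminate: M = 3.21×10⁻³
  nickel superalloy: M = 0.731×10⁻³
The maximum is for CFRP laminate.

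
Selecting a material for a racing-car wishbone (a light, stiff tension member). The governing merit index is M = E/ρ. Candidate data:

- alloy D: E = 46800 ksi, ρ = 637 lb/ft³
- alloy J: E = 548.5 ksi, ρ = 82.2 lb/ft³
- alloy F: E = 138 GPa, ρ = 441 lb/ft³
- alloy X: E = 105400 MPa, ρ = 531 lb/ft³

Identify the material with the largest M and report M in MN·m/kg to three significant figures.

alloy D, M = 31.6 MN·m/kg

In SI units:
  alloy D: E = 322.7 GPa, ρ = 10200 kg/m³
  alloy J: E = 3.782 GPa, ρ = 1317 kg/m³
  alloy F: E = 138.0 GPa, ρ = 7064 kg/m³
  alloy X: E = 105.4 GPa, ρ = 8506 kg/m³
  alloy D: M = 31.6 MN·m/kg
  alloy F: M = 19.5 MN·m/kg
  alloy X: M = 12.4 MN·m/kg
  alloy J: M = 2.87 MN·m/kg
Alloy D has the largest M.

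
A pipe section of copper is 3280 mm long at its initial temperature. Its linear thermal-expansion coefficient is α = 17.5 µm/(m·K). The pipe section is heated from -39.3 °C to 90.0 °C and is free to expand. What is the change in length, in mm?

7.42 mm

ΔT = 90.0 − (-39.3) = 129.3 K.
ΔL = α·L₀·ΔT = 17.5×10⁻⁶ × 3280 mm × 129.3 K = 7.42 mm.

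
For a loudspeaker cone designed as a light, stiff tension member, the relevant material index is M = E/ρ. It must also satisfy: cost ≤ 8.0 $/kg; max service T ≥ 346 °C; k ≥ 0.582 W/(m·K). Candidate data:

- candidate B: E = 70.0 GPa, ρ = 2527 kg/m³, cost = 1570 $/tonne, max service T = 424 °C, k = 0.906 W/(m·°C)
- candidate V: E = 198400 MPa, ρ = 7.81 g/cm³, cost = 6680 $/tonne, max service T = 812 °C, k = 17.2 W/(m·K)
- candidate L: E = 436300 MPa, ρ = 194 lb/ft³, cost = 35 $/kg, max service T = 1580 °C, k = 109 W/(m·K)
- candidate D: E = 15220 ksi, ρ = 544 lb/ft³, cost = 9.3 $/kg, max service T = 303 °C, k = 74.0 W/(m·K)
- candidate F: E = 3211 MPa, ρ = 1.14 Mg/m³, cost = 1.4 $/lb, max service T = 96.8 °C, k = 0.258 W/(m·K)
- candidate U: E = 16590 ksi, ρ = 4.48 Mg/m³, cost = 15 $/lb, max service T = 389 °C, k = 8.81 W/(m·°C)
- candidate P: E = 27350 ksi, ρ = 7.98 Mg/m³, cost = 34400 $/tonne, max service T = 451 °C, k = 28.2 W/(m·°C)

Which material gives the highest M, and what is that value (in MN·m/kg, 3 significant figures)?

candidate B, M = 27.7 MN·m/kg

Screen on constraints: cost ≤ 8.0 $/kg; max service T ≥ 346 °C; k ≥ 0.582 W/(m·K). Survivors: candidate B, candidate V.
Normalizing units and computing the index:
  candidate B: E = 70.00 GPa, ρ = 2527 kg/m³
  candidate V: E = 198.4 GPa, ρ = 7810 kg/m³
  candidate B: M = 27.7 MN·m/kg
  candidate V: M = 25.4 MN·m/kg
The maximum is for candidate B.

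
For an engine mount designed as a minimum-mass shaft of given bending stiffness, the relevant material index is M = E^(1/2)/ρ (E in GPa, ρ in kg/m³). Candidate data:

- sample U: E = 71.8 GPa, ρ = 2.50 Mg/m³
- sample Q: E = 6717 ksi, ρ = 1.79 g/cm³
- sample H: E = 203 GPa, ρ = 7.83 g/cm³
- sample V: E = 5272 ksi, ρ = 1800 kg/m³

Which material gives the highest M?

Normalizing units and computing the index:
  sample U: E = 71.80 GPa, ρ = 2500 kg/m³
  sample Q: E = 46.31 GPa, ρ = 1790 kg/m³
  sample H: E = 203.0 GPa, ρ = 7830 kg/m³
  sample V: E = 36.35 GPa, ρ = 1800 kg/m³
  sample Q: M = 3.80×10⁻³
  sample U: M = 3.39×10⁻³
  sample V: M = 3.35×10⁻³
  sample H: M = 1.82×10⁻³
Highest index: sample Q.

sample Q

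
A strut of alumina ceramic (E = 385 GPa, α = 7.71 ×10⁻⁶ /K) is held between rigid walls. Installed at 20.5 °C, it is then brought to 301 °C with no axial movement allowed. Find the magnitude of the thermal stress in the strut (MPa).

ΔT = 280.5 K. Constrained thermal stress σ = E·α·ΔT = 385.0×10³ MPa × 7.71×10⁻⁶ × 280.5 = 833 MPa (compressive).

833 MPa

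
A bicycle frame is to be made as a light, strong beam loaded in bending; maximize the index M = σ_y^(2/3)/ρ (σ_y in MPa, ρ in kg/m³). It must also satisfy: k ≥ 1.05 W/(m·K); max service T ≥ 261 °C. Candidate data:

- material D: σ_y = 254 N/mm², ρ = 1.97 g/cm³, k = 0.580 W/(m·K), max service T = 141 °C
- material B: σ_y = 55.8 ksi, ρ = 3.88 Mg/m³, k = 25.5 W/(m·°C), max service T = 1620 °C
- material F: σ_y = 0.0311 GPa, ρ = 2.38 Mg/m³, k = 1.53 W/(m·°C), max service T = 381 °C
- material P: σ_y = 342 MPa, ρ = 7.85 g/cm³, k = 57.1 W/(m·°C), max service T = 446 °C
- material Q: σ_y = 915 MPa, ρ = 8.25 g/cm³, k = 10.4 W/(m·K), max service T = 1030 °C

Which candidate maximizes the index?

material B

Screen on constraints: k ≥ 1.05 W/(m·K); max service T ≥ 261 °C. Survivors: material B, material F, material P, material Q.
Convert each candidate to consistent units, then evaluate M:
  material B: σ_y = 384.7 MPa, ρ = 3880 kg/m³
  material F: σ_y = 31.10 MPa, ρ = 2380 kg/m³
  material P: σ_y = 342.0 MPa, ρ = 7850 kg/m³
  material Q: σ_y = 915.0 MPa, ρ = 8250 kg/m³
  material B: M = 13.6×10⁻³
  material Q: M = 11.4×10⁻³
  material P: M = 6.23×10⁻³
  material F: M = 4.16×10⁻³
Material B has the largest M.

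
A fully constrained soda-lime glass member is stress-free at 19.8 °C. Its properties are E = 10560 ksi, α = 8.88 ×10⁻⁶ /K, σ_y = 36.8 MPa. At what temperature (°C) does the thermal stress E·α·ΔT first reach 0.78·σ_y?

E = 10560 ksi = 72.81 GPa.
E·α·ΔT = 28.70 MPa ⇒ ΔT = 28.70 / (72.81×10³ × 8.88×10⁻⁶) = 44.40 K.
T = 19.8 + 44.40 = 64.20 °C.

64.2 °C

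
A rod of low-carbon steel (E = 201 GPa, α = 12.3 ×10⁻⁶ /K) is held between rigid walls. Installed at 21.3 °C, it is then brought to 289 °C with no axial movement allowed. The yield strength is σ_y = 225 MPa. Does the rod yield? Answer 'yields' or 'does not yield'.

ΔT = 267.7 K. Constrained thermal stress σ = E·α·ΔT = 201.0×10³ MPa × 12.3×10⁻⁶ × 267.7 = 662 MPa (compressive).
Compare to σ_y = 225 MPa: σ ≥ σ_y, so it yields.

yields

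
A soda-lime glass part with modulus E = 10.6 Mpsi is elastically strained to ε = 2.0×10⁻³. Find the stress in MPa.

146 MPa

E = 10.6 Mpsi = 73.08 GPa.
σ = E·ε = 73080 MPa × 2.0×10⁻³ = 146 MPa.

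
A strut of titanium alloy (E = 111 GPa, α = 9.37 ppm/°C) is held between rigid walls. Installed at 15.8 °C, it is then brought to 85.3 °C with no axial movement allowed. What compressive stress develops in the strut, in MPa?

72.3 MPa

ΔT = 69.50 K. Constrained thermal stress σ = E·α·ΔT = 111.0×10³ MPa × 9.37×10⁻⁶ × 69.50 = 72.3 MPa (compressive).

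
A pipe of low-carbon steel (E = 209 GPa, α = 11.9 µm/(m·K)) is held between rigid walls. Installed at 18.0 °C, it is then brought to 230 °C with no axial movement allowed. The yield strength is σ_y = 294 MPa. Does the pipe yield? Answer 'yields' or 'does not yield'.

ΔT = 212.0 K. Constrained thermal stress σ = E·α·ΔT = 209.0×10³ MPa × 11.9×10⁻⁶ × 212.0 = 527 MPa (compressive).
Compare to σ_y = 294 MPa: σ ≥ σ_y, so it yields.

yields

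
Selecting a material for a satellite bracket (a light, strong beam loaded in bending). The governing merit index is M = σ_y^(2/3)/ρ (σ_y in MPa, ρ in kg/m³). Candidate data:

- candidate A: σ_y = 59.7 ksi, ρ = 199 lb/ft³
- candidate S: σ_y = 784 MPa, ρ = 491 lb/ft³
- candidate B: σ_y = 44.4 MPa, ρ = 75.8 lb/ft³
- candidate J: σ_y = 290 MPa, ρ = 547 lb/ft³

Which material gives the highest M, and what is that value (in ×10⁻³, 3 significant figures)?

candidate A, M = 17.4×10⁻³

Convert each candidate to consistent units, then evaluate M:
  candidate A: σ_y = 411.6 MPa, ρ = 3188 kg/m³
  candidate S: σ_y = 784.0 MPa, ρ = 7865 kg/m³
  candidate B: σ_y = 44.40 MPa, ρ = 1214 kg/m³
  candidate J: σ_y = 290.0 MPa, ρ = 8762 kg/m³
  candidate A: M = 17.4×10⁻³
  candidate S: M = 10.8×10⁻³
  candidate B: M = 10.3×10⁻³
  candidate J: M = 5.00×10⁻³
Candidate A has the largest M.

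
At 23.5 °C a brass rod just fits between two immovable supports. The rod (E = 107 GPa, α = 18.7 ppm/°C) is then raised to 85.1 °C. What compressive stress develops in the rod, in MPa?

ΔT = 61.60 K. Constrained thermal stress σ = E·α·ΔT = 107.0×10³ MPa × 18.7×10⁻⁶ × 61.60 = 123 MPa (compressive).

123 MPa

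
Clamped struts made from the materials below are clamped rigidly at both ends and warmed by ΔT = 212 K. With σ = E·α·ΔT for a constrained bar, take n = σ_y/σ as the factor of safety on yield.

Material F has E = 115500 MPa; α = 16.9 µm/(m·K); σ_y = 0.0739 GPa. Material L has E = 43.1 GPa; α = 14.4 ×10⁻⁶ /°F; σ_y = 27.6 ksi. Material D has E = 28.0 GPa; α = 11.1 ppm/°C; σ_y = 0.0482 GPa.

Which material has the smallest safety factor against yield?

Converting E to GPa, α to ×10⁻⁶/K, σ_y to MPa, then σ and n for each:
  material F: E = 115.5, α = 16.9, σ_y = 73.90 → σ = 414 MPa, n = 0.179
  material L: E = 43.10, α = 25.9, σ_y = 190.3 → σ = 237 MPa, n = 0.803
  material D: E = 28.00, α = 11.1, σ_y = 48.20 → σ = 65.9 MPa, n = 0.732
Material F has the lowest safety factor, n = 0.179.

material F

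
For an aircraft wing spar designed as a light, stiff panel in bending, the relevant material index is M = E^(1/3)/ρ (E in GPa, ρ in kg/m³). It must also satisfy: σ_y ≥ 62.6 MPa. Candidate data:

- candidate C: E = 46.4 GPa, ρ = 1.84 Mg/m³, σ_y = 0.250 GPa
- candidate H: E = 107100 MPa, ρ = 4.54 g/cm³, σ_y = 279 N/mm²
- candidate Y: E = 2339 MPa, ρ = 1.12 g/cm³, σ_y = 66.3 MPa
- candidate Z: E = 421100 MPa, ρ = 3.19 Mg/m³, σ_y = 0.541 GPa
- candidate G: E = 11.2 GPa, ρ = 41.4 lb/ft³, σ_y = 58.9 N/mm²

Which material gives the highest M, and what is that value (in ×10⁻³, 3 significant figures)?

Screen on constraints: σ_y ≥ 62.6 MPa. Survivors: candidate C, candidate H, candidate Y, candidate Z.
After converting to SI:
  candidate C: E = 46.40 GPa, ρ = 1840 kg/m³
  candidate H: E = 107.1 GPa, ρ = 4540 kg/m³
  candidate Y: E = 2.339 GPa, ρ = 1120 kg/m³
  candidate Z: E = 421.1 GPa, ρ = 3190 kg/m³
  candidate Z: M = 2.35×10⁻³
  candidate C: M = 1.95×10⁻³
  candidate Y: M = 1.19×10⁻³
  candidate H: M = 1.05×10⁻³
Candidate Z ranks first.

candidate Z, M = 2.35×10⁻³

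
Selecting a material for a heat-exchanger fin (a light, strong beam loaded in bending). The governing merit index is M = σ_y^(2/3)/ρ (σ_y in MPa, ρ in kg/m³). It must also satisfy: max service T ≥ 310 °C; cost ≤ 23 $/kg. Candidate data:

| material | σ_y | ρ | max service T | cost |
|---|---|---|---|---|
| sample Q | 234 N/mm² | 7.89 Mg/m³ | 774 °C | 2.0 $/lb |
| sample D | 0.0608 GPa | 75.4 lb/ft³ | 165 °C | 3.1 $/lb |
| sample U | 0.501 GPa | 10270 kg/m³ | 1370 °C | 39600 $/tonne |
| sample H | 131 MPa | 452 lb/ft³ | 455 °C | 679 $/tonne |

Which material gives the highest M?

Screen on constraints: max service T ≥ 310 °C; cost ≤ 23 $/kg. Survivors: sample Q, sample H.
Convert each candidate to consistent units, then evaluate M:
  sample Q: σ_y = 234.0 MPa, ρ = 7890 kg/m³
  sample H: σ_y = 131.0 MPa, ρ = 7240 kg/m³
  sample Q: M = 4.81×10⁻³
  sample H: M = 3.56×10⁻³
Sample Q ranks first.

sample Q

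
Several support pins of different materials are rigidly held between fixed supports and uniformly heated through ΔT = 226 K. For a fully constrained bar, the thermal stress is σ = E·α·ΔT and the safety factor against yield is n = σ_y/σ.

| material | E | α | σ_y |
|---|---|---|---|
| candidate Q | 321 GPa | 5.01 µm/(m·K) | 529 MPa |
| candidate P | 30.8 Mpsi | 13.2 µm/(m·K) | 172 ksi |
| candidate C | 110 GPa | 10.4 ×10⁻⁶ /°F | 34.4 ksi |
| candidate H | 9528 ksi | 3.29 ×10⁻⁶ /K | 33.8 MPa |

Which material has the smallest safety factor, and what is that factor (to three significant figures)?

candidate C, n = 0.510

With everything in SI (GPa, ×10⁻⁶/K, MPa):
  candidate Q: E = 321.0, α = 5.01, σ_y = 529.0 → σ = 363 MPa, n = 1.46
  candidate P: E = 212.4, α = 13.2, σ_y = 1186 → σ = 634 MPa, n = 1.87
  candidate C: E = 110.0, α = 18.7, σ_y = 237.2 → σ = 465 MPa, n = 0.510
  candidate H: E = 65.69, α = 3.29, σ_y = 33.80 → σ = 48.8 MPa, n = 0.692
The minimum is candidate C at n = 0.510.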